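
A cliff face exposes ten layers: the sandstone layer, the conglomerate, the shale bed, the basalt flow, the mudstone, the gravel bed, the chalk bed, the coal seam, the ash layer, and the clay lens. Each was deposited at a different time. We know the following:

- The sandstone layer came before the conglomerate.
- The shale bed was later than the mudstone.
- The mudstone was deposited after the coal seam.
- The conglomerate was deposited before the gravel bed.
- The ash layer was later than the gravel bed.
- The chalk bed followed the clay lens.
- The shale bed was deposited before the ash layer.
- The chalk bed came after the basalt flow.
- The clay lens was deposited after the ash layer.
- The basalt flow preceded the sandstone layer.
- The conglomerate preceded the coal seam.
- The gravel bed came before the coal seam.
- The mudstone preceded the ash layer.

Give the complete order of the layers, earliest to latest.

the basalt flow, the sandstone layer, the conglomerate, the gravel bed, the coal seam, the mudstone, the shale bed, the ash layer, the clay lens, the chalk bed

The constraints fix every adjacent pair, so only one ordering works:
the basalt flow → the sandstone layer → the conglomerate → the gravel bed → the coal seam → the mudstone → the shale bed → the ash layer → the clay lens → the chalk bed.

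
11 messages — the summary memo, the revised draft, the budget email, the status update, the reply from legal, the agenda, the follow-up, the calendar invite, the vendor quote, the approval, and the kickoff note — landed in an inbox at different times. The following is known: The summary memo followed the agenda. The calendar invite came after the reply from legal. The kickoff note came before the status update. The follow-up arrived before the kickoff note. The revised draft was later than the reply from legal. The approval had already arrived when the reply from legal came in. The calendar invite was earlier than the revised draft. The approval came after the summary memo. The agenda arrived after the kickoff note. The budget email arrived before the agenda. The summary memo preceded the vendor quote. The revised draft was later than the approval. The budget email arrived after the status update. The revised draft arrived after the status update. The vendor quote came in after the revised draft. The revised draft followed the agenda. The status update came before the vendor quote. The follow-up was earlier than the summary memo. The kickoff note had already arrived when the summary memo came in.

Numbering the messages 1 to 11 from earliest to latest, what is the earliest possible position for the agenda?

The budget email, the follow-up, the kickoff note, and the status update must all come before the agenda — 4 forced predecessors.
Nothing else is forced ahead of the agenda, so its earliest slot is position 4 + 1 = 5.

5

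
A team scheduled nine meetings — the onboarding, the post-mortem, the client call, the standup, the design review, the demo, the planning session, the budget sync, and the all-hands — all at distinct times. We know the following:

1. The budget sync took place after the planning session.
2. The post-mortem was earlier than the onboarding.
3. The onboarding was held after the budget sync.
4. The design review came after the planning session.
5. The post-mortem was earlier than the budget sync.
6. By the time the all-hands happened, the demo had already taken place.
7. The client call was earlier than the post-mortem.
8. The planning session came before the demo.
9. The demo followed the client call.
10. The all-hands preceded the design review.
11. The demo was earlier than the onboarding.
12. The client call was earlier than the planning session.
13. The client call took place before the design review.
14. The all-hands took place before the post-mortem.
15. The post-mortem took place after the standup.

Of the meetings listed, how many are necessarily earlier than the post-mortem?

Directly stated before the post-mortem: the all-hands, the client call, and the standup.
The demo reaches the post-mortem via the demo → the all-hands → the post-mortem.
The planning session reaches the post-mortem via the planning session → the demo → the all-hands → the post-mortem.
That's the all-hands, the client call, the demo, the planning session, and the standup — 5 in all.

5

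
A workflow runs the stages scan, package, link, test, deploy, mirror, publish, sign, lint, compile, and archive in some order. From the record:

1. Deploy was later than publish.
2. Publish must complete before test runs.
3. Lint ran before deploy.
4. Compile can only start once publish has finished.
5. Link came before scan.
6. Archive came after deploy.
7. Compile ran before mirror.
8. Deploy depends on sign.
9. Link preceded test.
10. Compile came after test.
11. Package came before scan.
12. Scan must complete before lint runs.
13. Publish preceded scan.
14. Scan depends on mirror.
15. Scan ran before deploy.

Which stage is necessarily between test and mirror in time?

Tracing the constraints gives test → compile → mirror, so compile sits after test and before mirror.
No other stage is forced both after test and before mirror.

compile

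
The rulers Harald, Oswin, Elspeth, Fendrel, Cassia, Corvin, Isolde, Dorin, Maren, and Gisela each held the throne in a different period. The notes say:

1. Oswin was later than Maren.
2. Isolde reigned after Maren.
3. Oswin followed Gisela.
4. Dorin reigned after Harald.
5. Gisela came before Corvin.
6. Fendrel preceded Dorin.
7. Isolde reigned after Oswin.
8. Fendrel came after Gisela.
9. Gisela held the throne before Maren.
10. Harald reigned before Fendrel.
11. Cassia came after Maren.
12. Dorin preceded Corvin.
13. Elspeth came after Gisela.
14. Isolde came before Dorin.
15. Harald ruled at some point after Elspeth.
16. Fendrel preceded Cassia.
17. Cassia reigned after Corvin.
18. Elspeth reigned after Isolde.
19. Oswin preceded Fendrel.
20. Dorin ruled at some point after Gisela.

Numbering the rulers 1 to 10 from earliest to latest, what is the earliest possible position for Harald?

6

Elspeth, Gisela, Isolde, Maren, and Oswin must all come before Harald — 5 forced predecessors.
Nothing else is forced ahead of Harald, so their earliest slot is position 5 + 1 = 6.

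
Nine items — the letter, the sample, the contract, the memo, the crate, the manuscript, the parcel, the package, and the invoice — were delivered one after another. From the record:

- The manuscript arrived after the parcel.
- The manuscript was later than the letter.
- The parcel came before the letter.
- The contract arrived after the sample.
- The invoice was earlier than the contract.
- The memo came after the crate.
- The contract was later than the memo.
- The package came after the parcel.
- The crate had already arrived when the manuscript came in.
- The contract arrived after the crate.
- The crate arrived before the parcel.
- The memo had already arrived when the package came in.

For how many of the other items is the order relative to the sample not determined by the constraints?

7

Forced after the sample: the contract.
That leaves the crate, the invoice, the letter, the manuscript, the memo, the package, and the parcel with no forced order relative to the sample — 7.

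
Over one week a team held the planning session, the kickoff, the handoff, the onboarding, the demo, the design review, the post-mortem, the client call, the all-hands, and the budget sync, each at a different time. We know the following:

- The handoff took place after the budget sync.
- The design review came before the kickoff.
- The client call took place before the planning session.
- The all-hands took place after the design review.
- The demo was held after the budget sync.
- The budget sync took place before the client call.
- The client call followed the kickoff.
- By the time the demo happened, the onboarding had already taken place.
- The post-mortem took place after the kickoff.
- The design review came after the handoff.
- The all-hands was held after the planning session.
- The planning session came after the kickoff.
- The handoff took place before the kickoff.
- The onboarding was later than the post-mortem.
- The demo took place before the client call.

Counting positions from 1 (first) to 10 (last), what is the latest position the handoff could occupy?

2

The handoff must come before the all-hands, the client call, the demo, the design review, the kickoff, the onboarding, the planning session, and the post-mortem — 8 meetings forced after it.
Everything else can be placed before the handoff in some valid order, so the handoff can sit as late as position 10 − 8 = 2.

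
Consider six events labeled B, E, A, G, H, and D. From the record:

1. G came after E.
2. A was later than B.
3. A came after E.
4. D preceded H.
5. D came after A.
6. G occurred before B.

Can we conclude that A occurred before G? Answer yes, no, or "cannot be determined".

Tracing the constraints gives G → B → A, so G must come before A.
That means A cannot be before G.

no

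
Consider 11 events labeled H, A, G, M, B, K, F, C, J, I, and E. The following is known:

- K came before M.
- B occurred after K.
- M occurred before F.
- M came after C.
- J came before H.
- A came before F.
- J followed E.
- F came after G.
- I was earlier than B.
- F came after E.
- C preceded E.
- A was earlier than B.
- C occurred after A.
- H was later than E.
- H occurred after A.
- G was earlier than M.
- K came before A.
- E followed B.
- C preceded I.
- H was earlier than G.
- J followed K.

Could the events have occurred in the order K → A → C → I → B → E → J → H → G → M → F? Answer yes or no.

Check each stated constraint against the proposed order — e.g. A is ahead of F; K is ahead of M. Every pair is in the required order; nothing is violated.

yes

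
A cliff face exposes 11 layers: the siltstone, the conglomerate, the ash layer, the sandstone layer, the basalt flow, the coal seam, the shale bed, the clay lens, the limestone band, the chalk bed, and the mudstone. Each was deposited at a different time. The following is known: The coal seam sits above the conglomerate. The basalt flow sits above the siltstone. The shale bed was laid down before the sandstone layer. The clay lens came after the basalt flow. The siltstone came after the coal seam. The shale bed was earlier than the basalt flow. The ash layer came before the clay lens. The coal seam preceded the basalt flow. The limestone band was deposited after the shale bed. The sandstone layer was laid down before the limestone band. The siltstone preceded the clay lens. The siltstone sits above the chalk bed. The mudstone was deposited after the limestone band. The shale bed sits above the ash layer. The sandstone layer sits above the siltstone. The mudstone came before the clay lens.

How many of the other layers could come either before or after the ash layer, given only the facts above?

Forced after the ash layer: the basalt flow, the clay lens, the limestone band, the mudstone, the sandstone layer, and the shale bed.
That leaves the chalk bed, the coal seam, the conglomerate, and the siltstone with no forced order relative to the ash layer — 4.

4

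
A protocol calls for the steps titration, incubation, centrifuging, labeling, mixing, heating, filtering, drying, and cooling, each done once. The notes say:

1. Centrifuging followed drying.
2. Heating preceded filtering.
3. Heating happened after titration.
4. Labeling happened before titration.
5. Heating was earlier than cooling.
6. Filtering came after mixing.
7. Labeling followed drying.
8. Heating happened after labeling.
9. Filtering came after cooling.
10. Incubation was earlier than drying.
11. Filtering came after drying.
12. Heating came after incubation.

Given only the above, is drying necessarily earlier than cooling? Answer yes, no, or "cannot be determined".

Chain the constraints: drying → labeling → heating → cooling. Each link is directly stated, so drying comes before cooling.

yes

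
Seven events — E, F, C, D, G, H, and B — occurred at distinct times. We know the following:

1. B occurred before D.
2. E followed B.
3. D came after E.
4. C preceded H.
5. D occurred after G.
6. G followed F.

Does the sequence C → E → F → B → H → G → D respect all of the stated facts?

The constraints require B before E, but in the proposed sequence E appears ahead of B. That one violation is enough.

no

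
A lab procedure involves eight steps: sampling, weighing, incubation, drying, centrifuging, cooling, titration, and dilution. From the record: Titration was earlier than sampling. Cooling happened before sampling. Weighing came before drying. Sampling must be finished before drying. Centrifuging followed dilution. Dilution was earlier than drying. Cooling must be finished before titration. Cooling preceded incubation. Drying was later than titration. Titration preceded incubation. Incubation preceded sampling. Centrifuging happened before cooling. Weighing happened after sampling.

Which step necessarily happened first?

Dilution has a chain of constraints placing it before every other step, so dilution must be first.

dilution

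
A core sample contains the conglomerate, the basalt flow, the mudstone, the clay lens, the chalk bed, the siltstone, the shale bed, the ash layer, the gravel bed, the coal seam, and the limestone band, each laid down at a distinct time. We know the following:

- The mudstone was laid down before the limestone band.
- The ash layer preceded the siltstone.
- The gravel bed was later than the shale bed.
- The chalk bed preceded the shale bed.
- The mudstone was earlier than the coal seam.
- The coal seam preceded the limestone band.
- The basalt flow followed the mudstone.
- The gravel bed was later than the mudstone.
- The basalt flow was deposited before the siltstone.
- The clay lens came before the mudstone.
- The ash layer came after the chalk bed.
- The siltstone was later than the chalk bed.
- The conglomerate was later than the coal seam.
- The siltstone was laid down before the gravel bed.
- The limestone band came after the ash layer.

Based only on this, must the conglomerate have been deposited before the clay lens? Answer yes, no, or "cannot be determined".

no

Tracing the constraints gives the clay lens → the mudstone → the coal seam → the conglomerate, so the clay lens must come before the conglomerate.
That means the conglomerate cannot be before the clay lens.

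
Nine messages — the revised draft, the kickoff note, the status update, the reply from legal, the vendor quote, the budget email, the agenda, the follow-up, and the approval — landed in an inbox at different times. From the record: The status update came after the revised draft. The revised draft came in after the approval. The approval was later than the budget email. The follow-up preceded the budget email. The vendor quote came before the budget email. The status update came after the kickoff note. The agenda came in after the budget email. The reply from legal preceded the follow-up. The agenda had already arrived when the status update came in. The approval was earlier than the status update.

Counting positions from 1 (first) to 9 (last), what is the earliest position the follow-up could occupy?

The reply from legal must come before the follow-up — 1 forced predecessor.
Nothing else is forced ahead of the follow-up, so its earliest slot is position 1 + 1 = 2.

2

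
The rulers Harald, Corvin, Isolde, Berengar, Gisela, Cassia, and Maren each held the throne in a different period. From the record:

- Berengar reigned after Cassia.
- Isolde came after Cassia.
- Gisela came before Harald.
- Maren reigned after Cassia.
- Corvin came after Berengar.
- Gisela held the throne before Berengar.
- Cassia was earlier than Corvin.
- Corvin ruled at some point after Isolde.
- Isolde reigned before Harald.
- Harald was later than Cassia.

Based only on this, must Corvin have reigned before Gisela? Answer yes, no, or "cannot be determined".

Tracing the constraints gives Gisela → Berengar → Corvin, so Gisela must come before Corvin.
That means Corvin cannot be before Gisela.

no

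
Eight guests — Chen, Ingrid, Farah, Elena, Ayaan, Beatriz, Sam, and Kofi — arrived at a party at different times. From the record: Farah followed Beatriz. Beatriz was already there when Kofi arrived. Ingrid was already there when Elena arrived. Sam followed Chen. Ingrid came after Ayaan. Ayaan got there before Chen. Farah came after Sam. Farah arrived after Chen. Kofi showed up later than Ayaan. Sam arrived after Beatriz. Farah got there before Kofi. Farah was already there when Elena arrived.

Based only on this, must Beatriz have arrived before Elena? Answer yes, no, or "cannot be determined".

yes

Chain the constraints: Beatriz → Farah → Elena. Each link is directly stated, so Beatriz comes before Elena.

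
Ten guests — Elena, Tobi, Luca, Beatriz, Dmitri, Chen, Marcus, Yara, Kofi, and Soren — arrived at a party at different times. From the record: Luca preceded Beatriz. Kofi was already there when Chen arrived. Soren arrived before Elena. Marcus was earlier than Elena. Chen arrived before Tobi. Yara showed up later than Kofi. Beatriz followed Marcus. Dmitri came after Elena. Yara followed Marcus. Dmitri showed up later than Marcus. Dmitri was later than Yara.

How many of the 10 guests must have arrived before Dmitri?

Directly stated before Dmitri: Elena, Marcus, and Yara.
Kofi reaches Dmitri via Kofi → Yara → Dmitri.
Soren reaches Dmitri via Soren → Elena → Dmitri.
No chain forces Chen (or any of the others) ahead of Dmitri.
That's Elena, Kofi, Marcus, Soren, and Yara — 5 in all.

5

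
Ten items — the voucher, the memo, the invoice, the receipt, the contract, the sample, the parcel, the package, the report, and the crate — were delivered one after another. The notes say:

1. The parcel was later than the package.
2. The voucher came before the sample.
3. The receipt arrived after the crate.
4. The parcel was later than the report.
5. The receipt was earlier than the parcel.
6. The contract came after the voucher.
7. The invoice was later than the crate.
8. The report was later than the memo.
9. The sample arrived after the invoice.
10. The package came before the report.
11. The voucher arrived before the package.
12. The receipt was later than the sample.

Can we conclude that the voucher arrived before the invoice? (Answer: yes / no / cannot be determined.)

cannot be determined

No chain of stated constraints runs from the voucher to the invoice, and none runs from the invoice to the voucher either.
So the relative order of the voucher and the invoice is not fixed by the given facts.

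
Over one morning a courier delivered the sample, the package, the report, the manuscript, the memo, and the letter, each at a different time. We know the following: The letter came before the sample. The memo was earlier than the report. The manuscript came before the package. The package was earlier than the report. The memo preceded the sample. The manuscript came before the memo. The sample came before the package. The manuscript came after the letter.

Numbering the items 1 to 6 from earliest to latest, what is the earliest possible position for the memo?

The letter and the manuscript must both come before the memo — 2 forced predecessors.
Nothing else is forced ahead of the memo, so its earliest slot is position 2 + 1 = 3.

3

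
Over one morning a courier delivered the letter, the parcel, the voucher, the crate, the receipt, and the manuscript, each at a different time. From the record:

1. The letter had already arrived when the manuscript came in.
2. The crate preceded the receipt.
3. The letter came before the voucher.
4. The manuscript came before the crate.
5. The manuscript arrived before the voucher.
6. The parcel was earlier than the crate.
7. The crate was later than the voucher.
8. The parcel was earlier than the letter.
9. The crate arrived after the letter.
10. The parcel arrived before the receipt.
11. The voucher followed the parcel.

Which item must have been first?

the parcel

The parcel has a chain of constraints placing it before every other item, so the parcel must be first.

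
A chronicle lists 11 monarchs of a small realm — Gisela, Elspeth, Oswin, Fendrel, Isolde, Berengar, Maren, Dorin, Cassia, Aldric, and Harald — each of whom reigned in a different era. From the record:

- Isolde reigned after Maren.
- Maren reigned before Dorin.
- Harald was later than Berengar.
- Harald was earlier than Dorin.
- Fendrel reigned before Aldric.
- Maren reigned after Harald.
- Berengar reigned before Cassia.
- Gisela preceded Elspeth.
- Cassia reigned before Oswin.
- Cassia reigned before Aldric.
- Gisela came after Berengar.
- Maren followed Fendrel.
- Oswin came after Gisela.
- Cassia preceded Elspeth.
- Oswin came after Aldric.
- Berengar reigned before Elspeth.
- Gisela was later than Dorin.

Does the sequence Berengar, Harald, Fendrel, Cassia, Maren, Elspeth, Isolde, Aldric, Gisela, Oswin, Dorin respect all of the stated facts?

The constraints require Dorin before Gisela, but in the proposed sequence Gisela appears ahead of Dorin. That one violation is enough.

no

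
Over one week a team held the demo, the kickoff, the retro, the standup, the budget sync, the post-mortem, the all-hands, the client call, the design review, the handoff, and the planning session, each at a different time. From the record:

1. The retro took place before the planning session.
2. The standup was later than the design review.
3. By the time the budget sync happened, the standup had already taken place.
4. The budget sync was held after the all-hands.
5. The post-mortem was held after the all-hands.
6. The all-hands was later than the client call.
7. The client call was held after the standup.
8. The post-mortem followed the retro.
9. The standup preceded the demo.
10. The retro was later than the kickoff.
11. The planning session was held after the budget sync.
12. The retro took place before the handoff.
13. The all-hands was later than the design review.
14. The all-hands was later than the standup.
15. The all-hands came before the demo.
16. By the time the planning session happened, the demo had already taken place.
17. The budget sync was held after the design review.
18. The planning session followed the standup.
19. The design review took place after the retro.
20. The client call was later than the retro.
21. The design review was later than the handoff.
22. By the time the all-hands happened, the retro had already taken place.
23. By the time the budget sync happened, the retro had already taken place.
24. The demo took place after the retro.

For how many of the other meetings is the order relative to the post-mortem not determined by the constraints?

Forced before the post-mortem: the all-hands, the client call, the design review, the handoff, the kickoff, the retro, and the standup.
That leaves the budget sync, the demo, and the planning session with no forced order relative to the post-mortem — 3.

3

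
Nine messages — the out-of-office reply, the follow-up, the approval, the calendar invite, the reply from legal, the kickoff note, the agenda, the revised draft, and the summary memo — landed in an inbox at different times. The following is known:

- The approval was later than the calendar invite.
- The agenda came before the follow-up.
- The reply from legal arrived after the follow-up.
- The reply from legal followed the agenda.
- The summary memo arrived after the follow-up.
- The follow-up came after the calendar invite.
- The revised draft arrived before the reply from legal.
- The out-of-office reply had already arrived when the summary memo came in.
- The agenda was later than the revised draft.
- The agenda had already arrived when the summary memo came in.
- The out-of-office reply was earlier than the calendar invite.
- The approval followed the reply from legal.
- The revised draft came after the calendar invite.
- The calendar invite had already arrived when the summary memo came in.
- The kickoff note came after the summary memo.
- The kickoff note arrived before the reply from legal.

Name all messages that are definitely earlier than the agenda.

Directly stated before the agenda: the revised draft.
The calendar invite reaches the agenda via the calendar invite → the revised draft → the agenda.
The out-of-office reply reaches the agenda via the out-of-office reply → the calendar invite → the revised draft → the agenda.

the calendar invite, the out-of-office reply, the revised draft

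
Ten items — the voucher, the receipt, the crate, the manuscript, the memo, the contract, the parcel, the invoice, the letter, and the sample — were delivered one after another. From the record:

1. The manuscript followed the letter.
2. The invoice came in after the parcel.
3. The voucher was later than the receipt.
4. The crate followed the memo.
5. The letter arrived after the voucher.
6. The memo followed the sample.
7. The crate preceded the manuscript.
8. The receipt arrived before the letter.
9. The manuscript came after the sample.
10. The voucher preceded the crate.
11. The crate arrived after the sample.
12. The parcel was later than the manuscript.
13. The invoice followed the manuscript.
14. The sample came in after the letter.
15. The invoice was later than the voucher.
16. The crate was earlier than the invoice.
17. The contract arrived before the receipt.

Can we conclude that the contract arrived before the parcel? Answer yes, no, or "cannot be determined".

yes

Chain the constraints: the contract → the receipt → the letter → the manuscript → the parcel. Each link is directly stated, so the contract comes before the parcel.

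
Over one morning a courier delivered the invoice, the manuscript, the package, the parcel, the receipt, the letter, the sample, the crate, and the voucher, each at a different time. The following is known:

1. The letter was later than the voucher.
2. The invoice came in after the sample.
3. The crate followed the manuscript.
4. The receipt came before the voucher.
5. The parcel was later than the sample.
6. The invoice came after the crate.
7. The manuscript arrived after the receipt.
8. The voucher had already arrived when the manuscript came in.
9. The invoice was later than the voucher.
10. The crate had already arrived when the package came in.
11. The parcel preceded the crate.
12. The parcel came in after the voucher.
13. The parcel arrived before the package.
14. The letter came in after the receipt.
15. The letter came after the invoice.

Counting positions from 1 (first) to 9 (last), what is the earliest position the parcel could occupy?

The receipt, the sample, and the voucher must all come before the parcel — 3 forced predecessors.
Nothing else is forced ahead of the parcel, so its earliest slot is position 3 + 1 = 4.

4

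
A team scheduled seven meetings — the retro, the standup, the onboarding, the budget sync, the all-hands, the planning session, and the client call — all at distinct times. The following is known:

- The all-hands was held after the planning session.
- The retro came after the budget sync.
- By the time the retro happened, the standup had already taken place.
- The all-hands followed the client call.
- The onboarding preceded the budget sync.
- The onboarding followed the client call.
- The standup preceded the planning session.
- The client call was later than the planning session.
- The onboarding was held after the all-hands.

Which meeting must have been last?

Every other meeting has a chain of constraints placing it before the retro, so the retro is last.

the retro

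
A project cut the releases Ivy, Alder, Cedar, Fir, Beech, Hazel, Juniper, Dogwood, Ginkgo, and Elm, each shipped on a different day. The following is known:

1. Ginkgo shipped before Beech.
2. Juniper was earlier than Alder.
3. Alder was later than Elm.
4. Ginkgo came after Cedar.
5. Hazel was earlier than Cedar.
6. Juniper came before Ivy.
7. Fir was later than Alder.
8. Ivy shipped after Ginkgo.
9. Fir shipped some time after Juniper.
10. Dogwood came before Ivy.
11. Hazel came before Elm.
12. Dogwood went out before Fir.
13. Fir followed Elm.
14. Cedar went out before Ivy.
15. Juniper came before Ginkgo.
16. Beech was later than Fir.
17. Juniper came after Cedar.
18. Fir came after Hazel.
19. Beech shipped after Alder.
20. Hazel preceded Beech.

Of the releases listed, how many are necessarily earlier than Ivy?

5

Directly stated before Ivy: Cedar, Dogwood, Ginkgo, and Juniper.
Hazel reaches Ivy via Hazel → Cedar → Ivy.
No chain forces Fir (or any of the others) ahead of Ivy.
That's Cedar, Dogwood, Ginkgo, Hazel, and Juniper — 5 in all.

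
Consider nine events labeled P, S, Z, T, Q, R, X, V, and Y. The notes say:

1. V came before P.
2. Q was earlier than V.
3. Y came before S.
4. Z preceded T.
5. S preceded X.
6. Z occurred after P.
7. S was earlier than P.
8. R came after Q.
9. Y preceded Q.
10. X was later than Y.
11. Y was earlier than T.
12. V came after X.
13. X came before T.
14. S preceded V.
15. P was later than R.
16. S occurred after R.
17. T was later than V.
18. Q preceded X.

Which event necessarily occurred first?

Y has a chain of constraints placing it before every other event, so Y must be first.

Y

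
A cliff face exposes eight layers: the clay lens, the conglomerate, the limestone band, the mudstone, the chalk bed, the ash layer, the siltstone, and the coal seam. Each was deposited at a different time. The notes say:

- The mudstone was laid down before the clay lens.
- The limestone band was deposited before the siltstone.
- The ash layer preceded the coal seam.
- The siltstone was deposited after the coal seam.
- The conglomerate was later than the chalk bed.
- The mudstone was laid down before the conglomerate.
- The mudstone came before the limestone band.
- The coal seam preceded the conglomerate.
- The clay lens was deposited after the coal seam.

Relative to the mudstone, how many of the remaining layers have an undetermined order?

3

Forced after the mudstone: the clay lens, the conglomerate, the limestone band, and the siltstone.
That leaves the ash layer, the chalk bed, and the coal seam with no forced order relative to the mudstone — 3.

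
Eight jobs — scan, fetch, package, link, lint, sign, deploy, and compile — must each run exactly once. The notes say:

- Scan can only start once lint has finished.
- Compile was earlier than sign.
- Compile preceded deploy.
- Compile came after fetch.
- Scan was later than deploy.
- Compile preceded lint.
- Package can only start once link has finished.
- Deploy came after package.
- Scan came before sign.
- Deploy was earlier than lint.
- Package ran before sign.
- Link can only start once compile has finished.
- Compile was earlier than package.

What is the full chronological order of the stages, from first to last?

The constraints fix every adjacent pair, so only one ordering works:
fetch → compile → link → package → deploy → lint → scan → sign.

fetch, compile, link, package, deploy, lint, scan, sign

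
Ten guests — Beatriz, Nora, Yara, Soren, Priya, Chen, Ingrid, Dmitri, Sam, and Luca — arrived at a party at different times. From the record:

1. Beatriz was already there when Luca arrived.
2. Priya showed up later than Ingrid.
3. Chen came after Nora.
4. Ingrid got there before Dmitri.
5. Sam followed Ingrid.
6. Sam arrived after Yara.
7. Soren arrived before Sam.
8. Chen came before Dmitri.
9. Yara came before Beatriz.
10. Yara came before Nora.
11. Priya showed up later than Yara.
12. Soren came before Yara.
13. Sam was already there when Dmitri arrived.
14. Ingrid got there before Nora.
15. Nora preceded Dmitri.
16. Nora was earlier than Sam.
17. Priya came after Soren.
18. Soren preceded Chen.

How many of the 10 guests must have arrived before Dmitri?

Directly stated before Dmitri: Chen, Ingrid, Nora, and Sam.
Soren reaches Dmitri via Soren → Sam → Dmitri.
Yara reaches Dmitri via Yara → Nora → Dmitri.
That's Chen, Ingrid, Nora, Sam, Soren, and Yara — 6 in all.

6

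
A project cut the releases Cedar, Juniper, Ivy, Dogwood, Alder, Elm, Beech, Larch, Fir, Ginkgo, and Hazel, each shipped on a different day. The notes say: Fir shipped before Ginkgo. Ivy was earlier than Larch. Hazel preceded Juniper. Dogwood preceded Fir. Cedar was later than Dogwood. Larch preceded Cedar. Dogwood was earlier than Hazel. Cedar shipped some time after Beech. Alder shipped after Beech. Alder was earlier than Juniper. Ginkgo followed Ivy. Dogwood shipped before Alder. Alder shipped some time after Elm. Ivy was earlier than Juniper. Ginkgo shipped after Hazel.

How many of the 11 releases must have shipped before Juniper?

Directly stated before Juniper: Alder, Hazel, and Ivy.
Beech reaches Juniper via Beech → Alder → Juniper.
Dogwood reaches Juniper via Dogwood → Hazel → Juniper.
Elm reaches Juniper via Elm → Alder → Juniper.
That's Alder, Beech, Dogwood, Elm, Hazel, and Ivy — 6 in all.

6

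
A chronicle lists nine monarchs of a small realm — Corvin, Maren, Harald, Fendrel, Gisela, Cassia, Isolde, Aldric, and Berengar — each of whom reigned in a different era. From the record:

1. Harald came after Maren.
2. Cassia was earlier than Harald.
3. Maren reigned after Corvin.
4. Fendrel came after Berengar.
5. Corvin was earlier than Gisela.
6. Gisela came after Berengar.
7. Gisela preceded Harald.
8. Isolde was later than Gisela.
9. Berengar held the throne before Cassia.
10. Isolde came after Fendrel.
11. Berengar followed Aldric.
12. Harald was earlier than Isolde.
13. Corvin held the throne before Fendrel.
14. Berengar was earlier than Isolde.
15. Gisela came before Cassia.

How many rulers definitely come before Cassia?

Directly stated before Cassia: Berengar and Gisela.
Aldric reaches Cassia via Aldric → Berengar → Cassia.
Corvin reaches Cassia via Corvin → Gisela → Cassia.
No chain forces Maren (or any of the others) ahead of Cassia.
That's Aldric, Berengar, Corvin, and Gisela — 4 in all.

4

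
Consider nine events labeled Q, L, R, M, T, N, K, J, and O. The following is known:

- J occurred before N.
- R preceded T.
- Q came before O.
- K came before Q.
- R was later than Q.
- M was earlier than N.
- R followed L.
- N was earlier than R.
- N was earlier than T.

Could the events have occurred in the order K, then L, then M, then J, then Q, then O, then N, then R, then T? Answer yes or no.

yes

Check each stated constraint against the proposed order — e.g. K is ahead of Q; L is ahead of R. Every pair is in the required order; nothing is violated.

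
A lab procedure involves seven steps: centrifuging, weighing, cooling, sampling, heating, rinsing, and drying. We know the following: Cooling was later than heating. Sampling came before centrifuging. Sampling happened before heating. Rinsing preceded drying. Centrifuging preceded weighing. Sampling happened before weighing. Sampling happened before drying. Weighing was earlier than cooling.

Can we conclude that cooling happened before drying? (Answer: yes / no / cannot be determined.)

cannot be determined

No chain of stated constraints runs from cooling to drying, and none runs from drying to cooling either.
So the relative order of cooling and drying is not fixed by the given facts.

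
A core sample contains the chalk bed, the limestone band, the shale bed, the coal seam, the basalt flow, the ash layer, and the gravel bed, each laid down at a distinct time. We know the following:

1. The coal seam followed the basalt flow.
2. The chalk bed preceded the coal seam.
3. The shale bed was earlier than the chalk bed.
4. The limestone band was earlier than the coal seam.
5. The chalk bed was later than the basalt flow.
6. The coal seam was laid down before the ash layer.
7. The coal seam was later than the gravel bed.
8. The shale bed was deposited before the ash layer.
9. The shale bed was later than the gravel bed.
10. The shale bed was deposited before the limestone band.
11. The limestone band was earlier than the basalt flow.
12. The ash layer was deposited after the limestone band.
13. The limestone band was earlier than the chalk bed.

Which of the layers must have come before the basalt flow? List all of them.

Directly stated before the basalt flow: the limestone band.
The gravel bed reaches the basalt flow via the gravel bed → the shale bed → the limestone band → the basalt flow.
The shale bed reaches the basalt flow via the shale bed → the limestone band → the basalt flow.
No chain forces the ash layer (or any of the others) ahead of the basalt flow.

the gravel bed, the limestone band, the shale bed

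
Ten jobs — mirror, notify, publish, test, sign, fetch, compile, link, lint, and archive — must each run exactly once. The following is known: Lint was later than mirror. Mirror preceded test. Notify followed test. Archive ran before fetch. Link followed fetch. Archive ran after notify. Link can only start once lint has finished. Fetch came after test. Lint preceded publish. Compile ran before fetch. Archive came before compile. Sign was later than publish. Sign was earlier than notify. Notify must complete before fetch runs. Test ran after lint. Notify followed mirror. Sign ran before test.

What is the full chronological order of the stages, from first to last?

mirror, lint, publish, sign, test, notify, archive, compile, fetch, link

The constraints fix every adjacent pair, so only one ordering works:
mirror → lint → publish → sign → test → notify → archive → compile → fetch → link.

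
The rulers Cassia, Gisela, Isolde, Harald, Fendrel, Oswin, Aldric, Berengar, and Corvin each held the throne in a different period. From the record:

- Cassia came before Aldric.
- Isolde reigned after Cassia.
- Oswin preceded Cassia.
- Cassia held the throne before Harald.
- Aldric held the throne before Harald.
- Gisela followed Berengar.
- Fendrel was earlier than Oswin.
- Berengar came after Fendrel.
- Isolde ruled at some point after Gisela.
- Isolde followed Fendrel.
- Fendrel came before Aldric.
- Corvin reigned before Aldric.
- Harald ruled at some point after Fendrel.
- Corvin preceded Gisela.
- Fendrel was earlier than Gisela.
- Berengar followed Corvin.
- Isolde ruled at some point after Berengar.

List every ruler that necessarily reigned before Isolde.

Directly stated before Isolde: Berengar, Cassia, Fendrel, and Gisela.
Corvin reaches Isolde via Corvin → Berengar → Isolde.
Oswin reaches Isolde via Oswin → Cassia → Isolde.

Berengar, Cassia, Corvin, Fendrel, Gisela, Oswin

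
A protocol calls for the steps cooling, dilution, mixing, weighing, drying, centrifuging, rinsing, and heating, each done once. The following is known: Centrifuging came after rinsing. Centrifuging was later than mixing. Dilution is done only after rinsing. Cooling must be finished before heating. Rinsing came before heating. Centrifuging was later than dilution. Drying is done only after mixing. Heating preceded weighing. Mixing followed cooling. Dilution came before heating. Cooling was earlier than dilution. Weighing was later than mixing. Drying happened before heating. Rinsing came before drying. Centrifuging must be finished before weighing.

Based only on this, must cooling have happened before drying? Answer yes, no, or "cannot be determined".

yes

Chain the constraints: cooling → mixing → drying. Each link is directly stated, so cooling comes before drying.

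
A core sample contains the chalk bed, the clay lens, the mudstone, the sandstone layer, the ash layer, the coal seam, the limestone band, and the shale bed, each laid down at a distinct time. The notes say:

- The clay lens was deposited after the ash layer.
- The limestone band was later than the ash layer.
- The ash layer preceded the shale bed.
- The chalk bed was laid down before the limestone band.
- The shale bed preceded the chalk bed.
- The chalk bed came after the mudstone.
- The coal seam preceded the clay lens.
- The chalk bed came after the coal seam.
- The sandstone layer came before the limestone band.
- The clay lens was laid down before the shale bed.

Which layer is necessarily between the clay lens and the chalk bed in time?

Tracing the constraints gives the clay lens → the shale bed → the chalk bed, so the shale bed sits after the clay lens and before the chalk bed.
No other layer is forced both after the clay lens and before the chalk bed.

the shale bed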